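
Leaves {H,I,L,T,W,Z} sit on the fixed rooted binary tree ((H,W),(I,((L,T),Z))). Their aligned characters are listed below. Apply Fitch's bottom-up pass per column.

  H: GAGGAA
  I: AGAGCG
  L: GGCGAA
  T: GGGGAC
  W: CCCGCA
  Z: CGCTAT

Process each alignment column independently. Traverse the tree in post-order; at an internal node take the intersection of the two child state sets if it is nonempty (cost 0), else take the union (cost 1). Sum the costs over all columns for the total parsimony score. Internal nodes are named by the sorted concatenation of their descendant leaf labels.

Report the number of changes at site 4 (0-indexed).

2

[col 0] HW: children H:{G}, W:{C} ∪→ {C,G}; cost 1
[col 0] LT: children L:{G}, T:{G} ∩→ {G}; cost 0
[col 0] LTZ: children LT:{G}, Z:{C} ∪→ {C,G}; cost 1
[col 0] ILTZ: children I:{A}, LTZ:{C,G} ∪→ {A,C,G}; cost 1
[col 0] HILTWZ: children HW:{C,G}, ILTZ:{A,C,G} ∩→ {C,G}; cost 0
[col 1] HW: children H:{A}, W:{C} ∪→ {A,C}; cost 1
[col 1] LT: children L:{G}, T:{G} ∩→ {G}; cost 0
[col 1] LTZ: children LT:{G}, Z:{G} ∩→ {G}; cost 0
[col 1] ILTZ: children I:{G}, LTZ:{G} ∩→ {G}; cost 0
[col 1] HILTWZ: children HW:{A,C}, ILTZ:{G} ∪→ {A,C,G}; cost 1
[col 2] HW: children H:{G}, W:{C} ∪→ {C,G}; cost 1
[col 2] LT: children L:{C}, T:{G} ∪→ {C,G}; cost 1
[col 2] LTZ: children LT:{C,G}, Z:{C} ∩→ {C}; cost 0
[col 2] ILTZ: children I:{A}, LTZ:{C} ∪→ {A,C}; cost 1
[col 2] HILTWZ: children HW:{C,G}, ILTZ:{A,C} ∩→ {C}; cost 0
[col 3] HW: children H:{G}, W:{G} ∩→ {G}; cost 0
[col 3] LT: children L:{G}, T:{G} ∩→ {G}; cost 0
[col 3] LTZ: children LT:{G}, Z:{T} ∪→ {G,T}; cost 1
[col 3] ILTZ: children I:{G}, LTZ:{G,T} ∩→ {G}; cost 0
[col 3] HILTWZ: children HW:{G}, ILTZ:{G} ∩→ {G}; cost 0
[col 4] HW: children H:{A}, W:{C} ∪→ {A,C}; cost 1
[col 4] LT: children L:{A}, T:{A} ∩→ {A}; cost 0
[col 4] LTZ: children LT:{A}, Z:{A} ∩→ {A}; cost 0
[col 4] ILTZ: children I:{C}, LTZ:{A} ∪→ {A,C}; cost 1
[col 4] HILTWZ: children HW:{A,C}, ILTZ:{A,C} ∩→ {A,C}; cost 0
[col 5] HW: children H:{A}, W:{A} ∩→ {A}; cost 0
[col 5] LT: children L:{A}, T:{C} ∪→ {A,C}; cost 1
[col 5] LTZ: children LT:{A,C}, Z:{T} ∪→ {A,C,T}; cost 1
[col 5] ILTZ: children I:{G}, LTZ:{A,C,T} ∪→ {A,C,G,T}; cost 1
[col 5] HILTWZ: children HW:{A}, ILTZ:{A,C,G,T} ∩→ {A}; cost 0
per-site changes: [3, 2, 3, 1, 2, 3]; total = 14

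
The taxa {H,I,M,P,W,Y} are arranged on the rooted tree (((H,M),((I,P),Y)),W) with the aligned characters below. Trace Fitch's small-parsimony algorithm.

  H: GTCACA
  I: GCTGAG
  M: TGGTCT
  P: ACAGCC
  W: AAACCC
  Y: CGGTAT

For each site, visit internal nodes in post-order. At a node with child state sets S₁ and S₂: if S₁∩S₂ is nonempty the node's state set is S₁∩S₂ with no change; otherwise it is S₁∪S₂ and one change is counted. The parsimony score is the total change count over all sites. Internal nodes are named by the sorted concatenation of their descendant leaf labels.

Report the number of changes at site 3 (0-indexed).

3

site 0, node HM: H={G} ∪ M={T} → {G,T} (+1)
site 0, node IP: I={G} ∪ P={A} → {A,G} (+1)
site 0, node IPY: IP={A,G} ∪ Y={C} → {A,C,G} (+1)
site 0, node HIMPY: HM={G,T} ∩ IPY={A,C,G} → {G} (+0)
site 0, node HIMPWY: HIMPY={G} ∪ W={A} → {A,G} (+1)
site 1, node HM: H={T} ∪ M={G} → {G,T} (+1)
site 1, node IP: I={C} ∩ P={C} → {C} (+0)
site 1, node IPY: IP={C} ∪ Y={G} → {C,G} (+1)
site 1, node HIMPY: HM={G,T} ∩ IPY={C,G} → {G} (+0)
site 1, node HIMPWY: HIMPY={G} ∪ W={A} → {A,G} (+1)
site 2, node HM: H={C} ∪ M={G} → {C,G} (+1)
site 2, node IP: I={T} ∪ P={A} → {A,T} (+1)
site 2, node IPY: IP={A,T} ∪ Y={G} → {A,G,T} (+1)
site 2, node HIMPY: HM={C,G} ∩ IPY={A,G,T} → {G} (+0)
site 2, node HIMPWY: HIMPY={G} ∪ W={A} → {A,G} (+1)
site 3, node HM: H={A} ∪ M={T} → {A,T} (+1)
site 3, node IP: I={G} ∩ P={G} → {G} (+0)
site 3, node IPY: IP={G} ∪ Y={T} → {G,T} (+1)
site 3, node HIMPY: HM={A,T} ∩ IPY={G,T} → {T} (+0)
site 3, node HIMPWY: HIMPY={T} ∪ W={C} → {C,T} (+1)
site 4, node HM: H={C} ∩ M={C} → {C} (+0)
site 4, node IP: I={A} ∪ P={C} → {A,C} (+1)
site 4, node IPY: IP={A,C} ∩ Y={A} → {A} (+0)
site 4, node HIMPY: HM={C} ∪ IPY={A} → {A,C} (+1)
site 4, node HIMPWY: HIMPY={A,C} ∩ W={C} → {C} (+0)
site 5, node HM: H={A} ∪ M={T} → {A,T} (+1)
site 5, node IP: I={G} ∪ P={C} → {C,G} (+1)
site 5, node IPY: IP={C,G} ∪ Y={T} → {C,G,T} (+1)
site 5, node HIMPY: HM={A,T} ∩ IPY={C,G,T} → {T} (+0)
site 5, node HIMPWY: HIMPY={T} ∪ W={C} → {C,T} (+1)
per-site changes: [4, 3, 4, 3, 2, 4]; total = 20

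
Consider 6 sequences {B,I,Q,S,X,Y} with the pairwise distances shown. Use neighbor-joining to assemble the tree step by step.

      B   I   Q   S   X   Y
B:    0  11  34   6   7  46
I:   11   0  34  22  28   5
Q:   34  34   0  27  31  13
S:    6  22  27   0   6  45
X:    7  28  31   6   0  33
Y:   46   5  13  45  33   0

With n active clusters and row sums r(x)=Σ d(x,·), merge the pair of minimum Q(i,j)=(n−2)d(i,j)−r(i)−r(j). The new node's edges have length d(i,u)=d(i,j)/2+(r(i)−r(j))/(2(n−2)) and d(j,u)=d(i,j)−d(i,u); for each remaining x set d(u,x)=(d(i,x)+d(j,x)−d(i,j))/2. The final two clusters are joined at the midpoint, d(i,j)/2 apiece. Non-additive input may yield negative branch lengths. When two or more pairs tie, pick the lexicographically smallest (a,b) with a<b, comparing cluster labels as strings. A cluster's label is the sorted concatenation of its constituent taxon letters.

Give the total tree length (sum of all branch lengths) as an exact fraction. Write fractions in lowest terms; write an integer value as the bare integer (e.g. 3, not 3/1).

50

1. join Q+Y (d=13, Q=-229) ⇒ QY; edges |Q|=49/8, |Y|=55/8
  updated: d(B,QY)=67/2, d(I,QY)=13, d(QY,S)=59/2, d(QY,X)=51/2
2. join I+QY (d=13, Q=-273/2) ⇒ IQY; edges |I|=23/12, |QY|=133/12
  updated: d(B,IQY)=63/4, d(IQY,S)=77/4, d(IQY,X)=81/4
3. join B+IQY (d=63/4, Q=-105/2) ⇒ BIQY; edges |B|=5/4, |IQY|=29/2
  updated: d(BIQY,S)=19/4, d(BIQY,X)=23/4
4. join BIQY+S (d=19/4, Q=-33/2) ⇒ BIQSY; edges |BIQY|=9/4, |S|=5/2
  updated: d(BIQSY,X)=7/2
5. join BIQSY+X (d=7/2) ⇒ BIQSXY; edges |BIQSY|=7/4, |X|=7/4
final tree: (((B:5/4,(I:23/12,(Q:49/8,Y:55/8):133/12):29/2):9/4,S:5/2):7/4,X:7/4)
total length: 50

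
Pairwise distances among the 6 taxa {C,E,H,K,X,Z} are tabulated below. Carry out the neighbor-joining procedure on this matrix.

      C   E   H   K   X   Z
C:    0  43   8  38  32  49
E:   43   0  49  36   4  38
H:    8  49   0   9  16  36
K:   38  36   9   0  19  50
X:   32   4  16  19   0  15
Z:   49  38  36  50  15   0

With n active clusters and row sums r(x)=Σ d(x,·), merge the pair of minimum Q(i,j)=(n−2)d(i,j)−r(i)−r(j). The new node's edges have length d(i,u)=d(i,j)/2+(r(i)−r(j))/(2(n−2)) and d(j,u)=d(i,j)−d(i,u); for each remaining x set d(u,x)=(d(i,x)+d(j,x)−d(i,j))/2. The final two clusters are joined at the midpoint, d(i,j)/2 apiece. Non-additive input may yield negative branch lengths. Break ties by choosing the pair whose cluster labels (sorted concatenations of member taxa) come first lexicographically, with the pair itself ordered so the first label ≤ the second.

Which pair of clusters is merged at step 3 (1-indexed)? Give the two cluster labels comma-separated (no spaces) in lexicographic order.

CHK,Z

1. join C+H (d=8, Q=-256) ⇒ CH; edges |C|=21/2, |H|=-5/2
  updated: d(CH,E)=42, d(CH,K)=39/2, d(CH,X)=20, d(CH,Z)=77/2
2. join CH+K (d=39/2, Q=-186) ⇒ CHK; edges |CH|=9, |K|=21/2
  updated: d(CHK,E)=117/4, d(CHK,X)=39/4, d(CHK,Z)=69/2
3. join CHK+Z (d=69/2, Q=-92) ⇒ CHKZ; edges |CHK|=55/4, |Z|=83/4
  updated: d(CHKZ,E)=131/8, d(CHKZ,X)=-39/8
4. join CHKZ+E (d=131/8, Q=-31/2) ⇒ CEHKZ; edges |CHKZ|=15/4, |E|=101/8
  updated: d(CEHKZ,X)=-69/8
5. join CEHKZ+X (d=-69/8) ⇒ CEHKXZ; edges |CEHKZ|=-69/16, |X|=-69/16
final tree: (((((C:21/2,H:-5/2):9,K:21/2):55/4,Z:83/4):15/4,E:101/8):-69/16,X:-69/16)
total length: 279/4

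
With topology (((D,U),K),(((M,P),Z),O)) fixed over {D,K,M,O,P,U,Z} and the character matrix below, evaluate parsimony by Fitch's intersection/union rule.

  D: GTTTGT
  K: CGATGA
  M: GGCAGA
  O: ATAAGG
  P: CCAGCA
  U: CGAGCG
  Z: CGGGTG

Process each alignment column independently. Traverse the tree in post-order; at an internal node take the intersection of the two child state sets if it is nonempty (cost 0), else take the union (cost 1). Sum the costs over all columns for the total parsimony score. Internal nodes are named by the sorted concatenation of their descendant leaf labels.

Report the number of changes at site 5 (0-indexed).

site 0, node DU: D={G} ∪ U={C} → {C,G} (+1)
site 0, node DKU: DU={C,G} ∩ K={C} → {C} (+0)
site 0, node MP: M={G} ∪ P={C} → {C,G} (+1)
site 0, node MPZ: MP={C,G} ∩ Z={C} → {C} (+0)
site 0, node MOPZ: MPZ={C} ∪ O={A} → {A,C} (+1)
site 0, node DKMOPUZ: DKU={C} ∩ MOPZ={A,C} → {C} (+0)
site 1, node DU: D={T} ∪ U={G} → {G,T} (+1)
site 1, node DKU: DU={G,T} ∩ K={G} → {G} (+0)
site 1, node MP: M={G} ∪ P={C} → {C,G} (+1)
site 1, node MPZ: MP={C,G} ∩ Z={G} → {G} (+0)
site 1, node MOPZ: MPZ={G} ∪ O={T} → {G,T} (+1)
site 1, node DKMOPUZ: DKU={G} ∩ MOPZ={G,T} → {G} (+0)
site 2, node DU: D={T} ∪ U={A} → {A,T} (+1)
site 2, node DKU: DU={A,T} ∩ K={A} → {A} (+0)
site 2, node MP: M={C} ∪ P={A} → {A,C} (+1)
site 2, node MPZ: MP={A,C} ∪ Z={G} → {A,C,G} (+1)
site 2, node MOPZ: MPZ={A,C,G} ∩ O={A} → {A} (+0)
site 2, node DKMOPUZ: DKU={A} ∩ MOPZ={A} → {A} (+0)
site 3, node DU: D={T} ∪ U={G} → {G,T} (+1)
site 3, node DKU: DU={G,T} ∩ K={T} → {T} (+0)
site 3, node MP: M={A} ∪ P={G} → {A,G} (+1)
site 3, node MPZ: MP={A,G} ∩ Z={G} → {G} (+0)
site 3, node MOPZ: MPZ={G} ∪ O={A} → {A,G} (+1)
site 3, node DKMOPUZ: DKU={T} ∪ MOPZ={A,G} → {A,G,T} (+1)
site 4, node DU: D={G} ∪ U={C} → {C,G} (+1)
site 4, node DKU: DU={C,G} ∩ K={G} → {G} (+0)
site 4, node MP: M={G} ∪ P={C} → {C,G} (+1)
site 4, node MPZ: MP={C,G} ∪ Z={T} → {C,G,T} (+1)
site 4, node MOPZ: MPZ={C,G,T} ∩ O={G} → {G} (+0)
site 4, node DKMOPUZ: DKU={G} ∩ MOPZ={G} → {G} (+0)
site 5, node DU: D={T} ∪ U={G} → {G,T} (+1)
site 5, node DKU: DU={G,T} ∪ K={A} → {A,G,T} (+1)
site 5, node MP: M={A} ∩ P={A} → {A} (+0)
site 5, node MPZ: MP={A} ∪ Z={G} → {A,G} (+1)
site 5, node MOPZ: MPZ={A,G} ∩ O={G} → {G} (+0)
site 5, node DKMOPUZ: DKU={A,G,T} ∩ MOPZ={G} → {G} (+0)
per-site changes: [3, 3, 3, 4, 3, 3]; total = 19

3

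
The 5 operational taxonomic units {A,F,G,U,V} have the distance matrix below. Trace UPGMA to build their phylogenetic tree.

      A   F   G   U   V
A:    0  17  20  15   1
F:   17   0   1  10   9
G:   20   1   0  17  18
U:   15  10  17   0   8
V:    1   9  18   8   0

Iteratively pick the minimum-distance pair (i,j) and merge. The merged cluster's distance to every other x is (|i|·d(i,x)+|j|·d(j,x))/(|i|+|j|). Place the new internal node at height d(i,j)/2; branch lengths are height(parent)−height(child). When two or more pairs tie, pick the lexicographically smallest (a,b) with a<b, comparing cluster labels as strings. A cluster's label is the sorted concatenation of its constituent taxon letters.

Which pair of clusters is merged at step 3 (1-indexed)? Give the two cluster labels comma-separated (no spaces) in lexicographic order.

AV,U

iteration 1: select A,V (d=1); attach at lengths (1/2, 1/2); label the merged cluster AV
  updated: d(AV,F)=13, d(AV,G)=19, d(AV,U)=23/2
iteration 2: select F,G (d=1); attach at lengths (1/2, 1/2); label the merged cluster FG
  updated: d(AV,FG)=16, d(FG,U)=27/2
iteration 3: select AV,U (d=23/2); attach at lengths (21/4, 23/4); label the merged cluster AUV
  updated: d(AUV,FG)=91/6
iteration 4: select AUV,FG (d=91/6); attach at lengths (11/6, 85/12); label the merged cluster AFGUV
final tree: (((A:1/2,V:1/2):21/4,U:23/4):11/6,(F:1/2,G:1/2):85/12)
total length: 263/12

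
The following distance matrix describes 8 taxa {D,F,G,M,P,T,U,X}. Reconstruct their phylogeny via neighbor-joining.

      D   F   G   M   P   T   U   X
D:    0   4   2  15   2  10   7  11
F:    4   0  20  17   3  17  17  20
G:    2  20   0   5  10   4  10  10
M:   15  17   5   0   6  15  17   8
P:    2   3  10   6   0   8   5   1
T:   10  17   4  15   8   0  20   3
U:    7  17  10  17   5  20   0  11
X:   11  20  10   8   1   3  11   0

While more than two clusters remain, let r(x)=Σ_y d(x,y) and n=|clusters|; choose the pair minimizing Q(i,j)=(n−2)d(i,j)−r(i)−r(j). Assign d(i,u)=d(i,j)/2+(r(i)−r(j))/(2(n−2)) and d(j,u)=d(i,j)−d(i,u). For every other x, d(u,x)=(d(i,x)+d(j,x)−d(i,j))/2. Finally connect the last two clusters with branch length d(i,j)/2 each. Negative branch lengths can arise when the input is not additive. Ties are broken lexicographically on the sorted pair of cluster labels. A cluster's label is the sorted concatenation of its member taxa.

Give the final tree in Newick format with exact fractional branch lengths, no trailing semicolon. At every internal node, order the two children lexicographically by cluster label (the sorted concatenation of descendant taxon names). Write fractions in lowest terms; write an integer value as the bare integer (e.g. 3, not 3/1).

((((D:-23/12,F:71/12):47/16,P:-39/16):13/16,((G:15/16,M:65/16):53/24,(T:3,X:0):73/24):55/16):103/32,U:103/32)

iteration 1: select D,F (d=4, Q=-125); attach at lengths (-23/12, 71/12); label the merged cluster DF
  updated: d(DF,G)=9, d(DF,M)=14, d(DF,P)=1/2, d(DF,T)=23/2, d(DF,U)=10, d(DF,X)=27/2
iteration 2: select T,X (d=3, Q=-93); attach at lengths (3, 0); label the merged cluster TX
  updated: d(DF,TX)=11, d(G,TX)=11/2, d(M,TX)=10, d(P,TX)=3, d(TX,U)=14
iteration 3: select G,M (d=5, Q=-143/2); attach at lengths (15/16, 65/16); label the merged cluster GM
  updated: d(DF,GM)=9, d(GM,P)=11/2, d(GM,TX)=21/4, d(GM,U)=11
iteration 4: select GM,TX (d=21/4, Q=-193/4); attach at lengths (53/24, 73/24); label the merged cluster GMTX
  updated: d(DF,GMTX)=59/8, d(GMTX,P)=13/8, d(GMTX,U)=79/8
iteration 5: select DF,P (d=1/2, Q=-24); attach at lengths (47/16, -39/16); label the merged cluster DFP
  updated: d(DFP,GMTX)=17/4, d(DFP,U)=29/4
iteration 6: select DFP,GMTX (d=17/4, Q=-171/8); attach at lengths (13/16, 55/16); label the merged cluster DFGMPTX
  updated: d(DFGMPTX,U)=103/16
iteration 7: select DFGMPTX,U (d=103/16); attach at lengths (103/32, 103/32); label the merged cluster DFGMPTUX
final tree: ((((D:-23/12,F:71/12):47/16,P:-39/16):13/16,((G:15/16,M:65/16):53/24,(T:3,X:0):73/24):55/16):103/32,U:103/32)
total length: 455/16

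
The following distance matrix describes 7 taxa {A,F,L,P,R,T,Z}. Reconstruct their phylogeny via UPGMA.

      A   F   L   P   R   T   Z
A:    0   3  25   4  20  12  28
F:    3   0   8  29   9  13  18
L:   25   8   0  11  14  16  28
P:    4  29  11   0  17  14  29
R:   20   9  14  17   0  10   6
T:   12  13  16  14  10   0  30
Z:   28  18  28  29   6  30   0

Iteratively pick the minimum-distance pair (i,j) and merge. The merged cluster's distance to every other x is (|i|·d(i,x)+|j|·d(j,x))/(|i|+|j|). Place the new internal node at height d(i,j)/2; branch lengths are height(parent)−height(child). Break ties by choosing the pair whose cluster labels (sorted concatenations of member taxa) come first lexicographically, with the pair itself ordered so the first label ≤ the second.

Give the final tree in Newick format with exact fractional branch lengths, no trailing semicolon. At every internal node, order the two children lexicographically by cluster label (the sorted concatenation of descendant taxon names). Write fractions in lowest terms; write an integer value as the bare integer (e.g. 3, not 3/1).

((((A:3/2,F:3/2):19/4,T:25/4):7/4,(L:11/2,P:11/2):5/2):43/20,(R:3,Z:3):143/20)

step 1: merge (A,F) at d=3; branch lengths A→3/2, F→3/2; new cluster AF
  updated: d(AF,L)=33/2, d(AF,P)=33/2, d(AF,R)=29/2, d(AF,T)=25/2, d(AF,Z)=23
step 2: merge (R,Z) at d=6; branch lengths R→3, Z→3; new cluster RZ
  updated: d(AF,RZ)=75/4, d(L,RZ)=21, d(P,RZ)=23, d(RZ,T)=20
step 3: merge (L,P) at d=11; branch lengths L→11/2, P→11/2; new cluster LP
  updated: d(AF,LP)=33/2, d(LP,RZ)=22, d(LP,T)=15
step 4: merge (AF,T) at d=25/2; branch lengths AF→19/4, T→25/4; new cluster AFT
  updated: d(AFT,LP)=16, d(AFT,RZ)=115/6
step 5: merge (AFT,LP) at d=16; branch lengths AFT→7/4, LP→5/2; new cluster AFLPT
  updated: d(AFLPT,RZ)=203/10
step 6: merge (AFLPT,RZ) at d=203/10; branch lengths AFLPT→43/20, RZ→143/20; new cluster AFLPRTZ
final tree: ((((A:3/2,F:3/2):19/4,T:25/4):7/4,(L:11/2,P:11/2):5/2):43/20,(R:3,Z:3):143/20)
total length: 891/20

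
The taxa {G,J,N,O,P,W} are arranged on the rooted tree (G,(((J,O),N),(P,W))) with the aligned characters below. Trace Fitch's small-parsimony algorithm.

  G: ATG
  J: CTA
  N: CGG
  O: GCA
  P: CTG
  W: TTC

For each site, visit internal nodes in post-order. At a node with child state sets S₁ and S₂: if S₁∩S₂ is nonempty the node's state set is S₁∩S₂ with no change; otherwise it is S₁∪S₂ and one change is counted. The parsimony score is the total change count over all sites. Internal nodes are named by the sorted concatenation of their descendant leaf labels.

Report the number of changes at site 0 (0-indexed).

3

[col 0] JO: children J:{C}, O:{G} ∪→ {C,G}; cost 1
[col 0] JNO: children JO:{C,G}, N:{C} ∩→ {C}; cost 0
[col 0] PW: children P:{C}, W:{T} ∪→ {C,T}; cost 1
[col 0] JNOPW: children JNO:{C}, PW:{C,T} ∩→ {C}; cost 0
[col 0] GJNOPW: children G:{A}, JNOPW:{C} ∪→ {A,C}; cost 1
[col 1] JO: children J:{T}, O:{C} ∪→ {C,T}; cost 1
[col 1] JNO: children JO:{C,T}, N:{G} ∪→ {C,G,T}; cost 1
[col 1] PW: children P:{T}, W:{T} ∩→ {T}; cost 0
[col 1] JNOPW: children JNO:{C,G,T}, PW:{T} ∩→ {T}; cost 0
[col 1] GJNOPW: children G:{T}, JNOPW:{T} ∩→ {T}; cost 0
[col 2] JO: children J:{A}, O:{A} ∩→ {A}; cost 0
[col 2] JNO: children JO:{A}, N:{G} ∪→ {A,G}; cost 1
[col 2] PW: children P:{G}, W:{C} ∪→ {C,G}; cost 1
[col 2] JNOPW: children JNO:{A,G}, PW:{C,G} ∩→ {G}; cost 0
[col 2] GJNOPW: children G:{G}, JNOPW:{G} ∩→ {G}; cost 0
per-site changes: [3, 2, 2]; total = 7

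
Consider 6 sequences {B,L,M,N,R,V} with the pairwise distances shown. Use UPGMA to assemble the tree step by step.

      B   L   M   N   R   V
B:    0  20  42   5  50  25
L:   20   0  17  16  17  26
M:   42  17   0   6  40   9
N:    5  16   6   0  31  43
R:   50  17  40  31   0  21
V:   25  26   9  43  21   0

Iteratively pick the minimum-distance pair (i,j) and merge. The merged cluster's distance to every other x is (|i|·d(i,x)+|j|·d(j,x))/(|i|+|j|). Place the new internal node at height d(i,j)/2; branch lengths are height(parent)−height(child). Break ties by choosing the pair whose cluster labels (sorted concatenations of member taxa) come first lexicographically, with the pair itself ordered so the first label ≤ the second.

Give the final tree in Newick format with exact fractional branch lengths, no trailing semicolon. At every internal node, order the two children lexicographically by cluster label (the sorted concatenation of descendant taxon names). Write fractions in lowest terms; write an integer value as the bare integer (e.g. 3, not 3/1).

iteration 1: select B,N (d=5); attach at lengths (5/2, 5/2); label the merged cluster BN
  updated: d(BN,L)=18, d(BN,M)=24, d(BN,R)=81/2, d(BN,V)=34
iteration 2: select M,V (d=9); attach at lengths (9/2, 9/2); label the merged cluster MV
  updated: d(BN,MV)=29, d(L,MV)=43/2, d(MV,R)=61/2
iteration 3: select L,R (d=17); attach at lengths (17/2, 17/2); label the merged cluster LR
  updated: d(BN,LR)=117/4, d(LR,MV)=26
iteration 4: select LR,MV (d=26); attach at lengths (9/2, 17/2); label the merged cluster LMRV
  updated: d(BN,LMRV)=233/8
iteration 5: select BN,LMRV (d=233/8); attach at lengths (193/16, 25/16); label the merged cluster BLMNRV
final tree: ((B:5/2,N:5/2):193/16,((L:17/2,R:17/2):9/2,(M:9/2,V:9/2):17/2):25/16)
total length: 461/8

((B:5/2,N:5/2):193/16,((L:17/2,R:17/2):9/2,(M:9/2,V:9/2):17/2):25/16)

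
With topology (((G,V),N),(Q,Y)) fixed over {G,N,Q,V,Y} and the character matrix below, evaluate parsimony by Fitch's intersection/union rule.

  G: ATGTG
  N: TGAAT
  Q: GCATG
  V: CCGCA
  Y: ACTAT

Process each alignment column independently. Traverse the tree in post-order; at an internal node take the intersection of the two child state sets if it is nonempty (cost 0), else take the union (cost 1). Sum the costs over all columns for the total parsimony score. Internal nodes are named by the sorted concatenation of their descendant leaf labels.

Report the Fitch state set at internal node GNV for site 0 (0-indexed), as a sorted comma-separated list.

A,C,T

GV@0: {A} ∪ {C} = {A,C} (union, +1)
GNV@0: {A,C} ∪ {T} = {A,C,T} (union, +1)
QY@0: {G} ∪ {A} = {A,G} (union, +1)
GNQVY@0: {A,C,T} ∩ {A,G} = {A} (intersection, +0)
GV@1: {T} ∪ {C} = {C,T} (union, +1)
GNV@1: {C,T} ∪ {G} = {C,G,T} (union, +1)
QY@1: {C} ∩ {C} = {C} (intersection, +0)
GNQVY@1: {C,G,T} ∩ {C} = {C} (intersection, +0)
GV@2: {G} ∩ {G} = {G} (intersection, +0)
GNV@2: {G} ∪ {A} = {A,G} (union, +1)
QY@2: {A} ∪ {T} = {A,T} (union, +1)
GNQVY@2: {A,G} ∩ {A,T} = {A} (intersection, +0)
GV@3: {T} ∪ {C} = {C,T} (union, +1)
GNV@3: {C,T} ∪ {A} = {A,C,T} (union, +1)
QY@3: {T} ∪ {A} = {A,T} (union, +1)
GNQVY@3: {A,C,T} ∩ {A,T} = {A,T} (intersection, +0)
GV@4: {G} ∪ {A} = {A,G} (union, +1)
GNV@4: {A,G} ∪ {T} = {A,G,T} (union, +1)
QY@4: {G} ∪ {T} = {G,T} (union, +1)
GNQVY@4: {A,G,T} ∩ {G,T} = {G,T} (intersection, +0)
per-site changes: [3, 2, 2, 3, 3]; total = 13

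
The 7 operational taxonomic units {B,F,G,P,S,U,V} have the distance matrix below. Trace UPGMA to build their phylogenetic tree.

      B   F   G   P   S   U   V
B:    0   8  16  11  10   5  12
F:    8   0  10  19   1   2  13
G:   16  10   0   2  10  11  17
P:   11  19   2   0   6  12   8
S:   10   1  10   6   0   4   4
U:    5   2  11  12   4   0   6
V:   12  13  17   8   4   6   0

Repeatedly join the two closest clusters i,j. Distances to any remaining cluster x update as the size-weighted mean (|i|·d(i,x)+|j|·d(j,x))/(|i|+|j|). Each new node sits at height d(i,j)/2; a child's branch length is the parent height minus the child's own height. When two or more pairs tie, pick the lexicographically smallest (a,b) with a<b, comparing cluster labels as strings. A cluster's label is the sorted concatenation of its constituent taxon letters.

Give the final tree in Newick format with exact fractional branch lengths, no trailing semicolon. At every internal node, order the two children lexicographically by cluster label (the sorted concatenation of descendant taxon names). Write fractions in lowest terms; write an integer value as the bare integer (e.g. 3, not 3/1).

iteration 1: select F,S (d=1); attach at lengths (1/2, 1/2); label the merged cluster FS
  updated: d(B,FS)=9, d(FS,G)=10, d(FS,P)=25/2, d(FS,U)=3, d(FS,V)=17/2
iteration 2: select G,P (d=2); attach at lengths (1, 1); label the merged cluster GP
  updated: d(B,GP)=27/2, d(FS,GP)=45/4, d(GP,U)=23/2, d(GP,V)=25/2
iteration 3: select FS,U (d=3); attach at lengths (1, 3/2); label the merged cluster FSU
  updated: d(B,FSU)=23/3, d(FSU,GP)=34/3, d(FSU,V)=23/3
iteration 4: select B,FSU (d=23/3); attach at lengths (23/6, 7/3); label the merged cluster BFSU
  updated: d(BFSU,GP)=95/8, d(BFSU,V)=35/4
iteration 5: select BFSU,V (d=35/4); attach at lengths (13/24, 35/8); label the merged cluster BFSUV
  updated: d(BFSUV,GP)=12
iteration 6: select BFSUV,GP (d=12); attach at lengths (13/8, 5); label the merged cluster BFGPSUV
final tree: (((B:23/6,((F:1/2,S:1/2):1,U:3/2):7/3):13/24,V:35/8):13/8,(G:1,P:1):5)
total length: 557/24

(((B:23/6,((F:1/2,S:1/2):1,U:3/2):7/3):13/24,V:35/8):13/8,(G:1,P:1):5)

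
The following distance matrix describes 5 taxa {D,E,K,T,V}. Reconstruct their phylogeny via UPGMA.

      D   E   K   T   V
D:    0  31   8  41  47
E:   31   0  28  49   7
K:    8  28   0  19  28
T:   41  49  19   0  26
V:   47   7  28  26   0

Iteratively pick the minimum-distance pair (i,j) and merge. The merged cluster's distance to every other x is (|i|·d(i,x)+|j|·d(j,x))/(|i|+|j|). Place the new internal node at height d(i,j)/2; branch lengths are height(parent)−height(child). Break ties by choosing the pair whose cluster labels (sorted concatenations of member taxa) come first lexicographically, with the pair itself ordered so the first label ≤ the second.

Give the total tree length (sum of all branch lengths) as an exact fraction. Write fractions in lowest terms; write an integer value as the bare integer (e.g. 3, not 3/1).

172/3

1. join E+V (d=7) ⇒ EV; edges |E|=7/2, |V|=7/2
  updated: d(D,EV)=39, d(EV,K)=28, d(EV,T)=75/2
2. join D+K (d=8) ⇒ DK; edges |D|=4, |K|=4
  updated: d(DK,EV)=67/2, d(DK,T)=30
3. join DK+T (d=30) ⇒ DKT; edges |DK|=11, |T|=15
  updated: d(DKT,EV)=209/6
4. join DKT+EV (d=209/6) ⇒ DEKTV; edges |DKT|=29/12, |EV|=167/12
final tree: (((D:4,K:4):11,T:15):29/12,(E:7/2,V:7/2):167/12)
total length: 172/3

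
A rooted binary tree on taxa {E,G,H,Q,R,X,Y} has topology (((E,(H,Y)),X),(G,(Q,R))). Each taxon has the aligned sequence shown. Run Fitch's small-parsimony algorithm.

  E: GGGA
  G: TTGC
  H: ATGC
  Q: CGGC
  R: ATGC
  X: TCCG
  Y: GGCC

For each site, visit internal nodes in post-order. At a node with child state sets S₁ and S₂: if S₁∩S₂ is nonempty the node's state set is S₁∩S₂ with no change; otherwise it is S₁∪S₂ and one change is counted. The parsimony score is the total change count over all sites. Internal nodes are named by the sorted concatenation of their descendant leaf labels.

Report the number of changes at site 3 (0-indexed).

HY@0: {A} ∪ {G} = {A,G} (union, +1)
EHY@0: {G} ∩ {A,G} = {G} (intersection, +0)
EHXY@0: {G} ∪ {T} = {G,T} (union, +1)
QR@0: {C} ∪ {A} = {A,C} (union, +1)
GQR@0: {T} ∪ {A,C} = {A,C,T} (union, +1)
EGHQRXY@0: {G,T} ∩ {A,C,T} = {T} (intersection, +0)
HY@1: {T} ∪ {G} = {G,T} (union, +1)
EHY@1: {G} ∩ {G,T} = {G} (intersection, +0)
EHXY@1: {G} ∪ {C} = {C,G} (union, +1)
QR@1: {G} ∪ {T} = {G,T} (union, +1)
GQR@1: {T} ∩ {G,T} = {T} (intersection, +0)
EGHQRXY@1: {C,G} ∪ {T} = {C,G,T} (union, +1)
HY@2: {G} ∪ {C} = {C,G} (union, +1)
EHY@2: {G} ∩ {C,G} = {G} (intersection, +0)
EHXY@2: {G} ∪ {C} = {C,G} (union, +1)
QR@2: {G} ∩ {G} = {G} (intersection, +0)
GQR@2: {G} ∩ {G} = {G} (intersection, +0)
EGHQRXY@2: {C,G} ∩ {G} = {G} (intersection, +0)
HY@3: {C} ∩ {C} = {C} (intersection, +0)
EHY@3: {A} ∪ {C} = {A,C} (union, +1)
EHXY@3: {A,C} ∪ {G} = {A,C,G} (union, +1)
QR@3: {C} ∩ {C} = {C} (intersection, +0)
GQR@3: {C} ∩ {C} = {C} (intersection, +0)
EGHQRXY@3: {A,C,G} ∩ {C} = {C} (intersection, +0)
per-site changes: [4, 4, 2, 2]; total = 12

2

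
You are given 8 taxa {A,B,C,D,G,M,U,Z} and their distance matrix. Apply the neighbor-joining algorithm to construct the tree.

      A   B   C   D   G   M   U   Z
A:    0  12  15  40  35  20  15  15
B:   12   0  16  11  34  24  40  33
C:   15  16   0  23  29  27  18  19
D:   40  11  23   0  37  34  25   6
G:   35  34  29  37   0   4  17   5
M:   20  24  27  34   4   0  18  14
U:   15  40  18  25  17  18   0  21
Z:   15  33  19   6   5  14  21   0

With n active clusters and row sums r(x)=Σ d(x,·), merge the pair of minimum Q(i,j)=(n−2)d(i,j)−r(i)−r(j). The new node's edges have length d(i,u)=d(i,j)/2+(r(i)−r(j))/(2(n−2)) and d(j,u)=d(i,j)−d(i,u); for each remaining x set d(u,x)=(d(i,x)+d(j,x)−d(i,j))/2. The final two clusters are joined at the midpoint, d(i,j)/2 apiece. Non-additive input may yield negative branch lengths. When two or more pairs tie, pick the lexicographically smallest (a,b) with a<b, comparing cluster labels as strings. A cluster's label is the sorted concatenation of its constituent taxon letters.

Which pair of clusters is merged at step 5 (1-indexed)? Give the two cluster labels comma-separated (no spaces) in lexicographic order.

A,U

iteration 1: select B,D (d=11, Q=-280); attach at lengths (5, 6); label the merged cluster BD
  updated: d(A,BD)=41/2, d(BD,C)=14, d(BD,G)=30, d(BD,M)=47/2, d(BD,U)=27, d(BD,Z)=14
iteration 2: select G,M (d=4, Q=-413/2); attach at lengths (67/20, 13/20); label the merged cluster GM
  updated: d(A,GM)=51/2, d(BD,GM)=99/4, d(C,GM)=26, d(GM,U)=31/2, d(GM,Z)=15/2
iteration 3: select GM,Z (d=15/2, Q=-583/4); attach at lengths (211/32, 29/32); label the merged cluster GMZ
  updated: d(A,GMZ)=33/2, d(BD,GMZ)=125/8, d(C,GMZ)=75/4, d(GMZ,U)=29/2
iteration 4: select BD,C (d=14, Q=-807/8); attach at lengths (427/48, 245/48); label the merged cluster BCD
  updated: d(A,BCD)=43/4, d(BCD,GMZ)=163/16, d(BCD,U)=31/2
iteration 5: select A,U (d=15, Q=-229/4); attach at lengths (109/16, 131/16); label the merged cluster AU
  updated: d(AU,BCD)=45/8, d(AU,GMZ)=8
iteration 6: select AU,BCD (d=45/8, Q=-381/16); attach at lengths (55/32, 125/32); label the merged cluster ABCDU
  updated: d(ABCDU,GMZ)=201/32
iteration 7: select ABCDU,GMZ (d=201/32); attach at lengths (201/64, 201/64); label the merged cluster ABCDGMUZ
final tree: (((A:109/16,U:131/16):55/32,((B:5,D:6):427/48,C:245/48):125/32):201/64,((G:67/20,M:13/20):211/32,Z:29/32):201/64)
total length: 2029/32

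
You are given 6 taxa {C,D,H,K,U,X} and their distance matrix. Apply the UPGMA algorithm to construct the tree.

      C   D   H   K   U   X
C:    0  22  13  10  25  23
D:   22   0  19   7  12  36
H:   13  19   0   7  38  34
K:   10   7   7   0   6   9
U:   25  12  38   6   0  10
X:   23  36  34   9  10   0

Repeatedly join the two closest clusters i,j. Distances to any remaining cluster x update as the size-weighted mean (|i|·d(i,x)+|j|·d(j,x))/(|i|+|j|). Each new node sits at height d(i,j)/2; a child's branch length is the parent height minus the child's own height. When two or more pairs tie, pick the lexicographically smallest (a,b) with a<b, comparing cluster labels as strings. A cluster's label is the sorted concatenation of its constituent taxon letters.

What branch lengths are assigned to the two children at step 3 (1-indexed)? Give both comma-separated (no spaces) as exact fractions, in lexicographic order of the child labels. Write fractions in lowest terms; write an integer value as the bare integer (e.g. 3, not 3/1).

13/2,13/2

iteration 1: select K,U (d=6); attach at lengths (3, 3); label the merged cluster KU
  updated: d(C,KU)=35/2, d(D,KU)=19/2, d(H,KU)=45/2, d(KU,X)=19/2
iteration 2: select D,KU (d=19/2); attach at lengths (19/4, 7/4); label the merged cluster DKU
  updated: d(C,DKU)=19, d(DKU,H)=64/3, d(DKU,X)=55/3
iteration 3: select C,H (d=13); attach at lengths (13/2, 13/2); label the merged cluster CH
  updated: d(CH,DKU)=121/6, d(CH,X)=57/2
iteration 4: select DKU,X (d=55/3); attach at lengths (53/12, 55/6); label the merged cluster DKUX
  updated: d(CH,DKUX)=89/4
iteration 5: select CH,DKUX (d=89/4); attach at lengths (37/8, 47/24); label the merged cluster CDHKUX
final tree: ((C:13/2,H:13/2):37/8,((D:19/4,(K:3,U:3):7/4):53/12,X:55/6):47/24)
total length: 137/3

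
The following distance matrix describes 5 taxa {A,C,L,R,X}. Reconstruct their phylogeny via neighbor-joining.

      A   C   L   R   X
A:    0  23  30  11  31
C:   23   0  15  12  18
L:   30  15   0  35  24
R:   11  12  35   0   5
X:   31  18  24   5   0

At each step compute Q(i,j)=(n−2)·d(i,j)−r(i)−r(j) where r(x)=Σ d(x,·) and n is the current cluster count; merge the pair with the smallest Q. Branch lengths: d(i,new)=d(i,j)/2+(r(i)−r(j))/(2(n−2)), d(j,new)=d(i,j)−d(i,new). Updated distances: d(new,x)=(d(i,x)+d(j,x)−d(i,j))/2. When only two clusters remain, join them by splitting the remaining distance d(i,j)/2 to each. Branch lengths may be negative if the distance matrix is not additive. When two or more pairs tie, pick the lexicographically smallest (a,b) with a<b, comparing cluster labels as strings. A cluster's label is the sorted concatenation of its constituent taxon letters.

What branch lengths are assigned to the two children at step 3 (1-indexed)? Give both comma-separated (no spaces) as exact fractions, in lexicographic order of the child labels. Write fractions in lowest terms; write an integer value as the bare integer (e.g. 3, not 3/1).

47/8,-15/8

step 1: merge (C,L) at d=15, Q=-127; branch lengths C→3/2, L→27/2; new cluster CL
  updated: d(A,CL)=19, d(CL,R)=16, d(CL,X)=27/2
step 2: merge (A,CL) at d=19, Q=-143/2; branch lengths A→101/8, CL→51/8; new cluster ACL
  updated: d(ACL,R)=4, d(ACL,X)=51/4
step 3: merge (ACL,R) at d=4, Q=-87/4; branch lengths ACL→47/8, R→-15/8; new cluster ACLR
  updated: d(ACLR,X)=55/8
step 4: merge (ACLR,X) at d=55/8; branch lengths ACLR→55/16, X→55/16; new cluster ACLRX
final tree: (((A:101/8,(C:3/2,L:27/2):51/8):47/8,R:-15/8):55/16,X:55/16)
total length: 359/8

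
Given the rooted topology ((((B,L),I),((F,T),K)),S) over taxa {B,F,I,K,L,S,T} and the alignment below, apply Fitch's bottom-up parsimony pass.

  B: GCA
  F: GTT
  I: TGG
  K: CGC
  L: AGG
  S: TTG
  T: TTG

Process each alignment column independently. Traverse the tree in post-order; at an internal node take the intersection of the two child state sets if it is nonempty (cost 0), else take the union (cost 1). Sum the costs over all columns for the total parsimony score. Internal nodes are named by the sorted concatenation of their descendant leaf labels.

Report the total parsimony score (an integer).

10

[col 0] BL: children B:{G}, L:{A} ∪→ {A,G}; cost 1
[col 0] BIL: children BL:{A,G}, I:{T} ∪→ {A,G,T}; cost 1
[col 0] FT: children F:{G}, T:{T} ∪→ {G,T}; cost 1
[col 0] FKT: children FT:{G,T}, K:{C} ∪→ {C,G,T}; cost 1
[col 0] BFIKLT: children BIL:{A,G,T}, FKT:{C,G,T} ∩→ {G,T}; cost 0
[col 0] BFIKLST: children BFIKLT:{G,T}, S:{T} ∩→ {T}; cost 0
[col 1] BL: children B:{C}, L:{G} ∪→ {C,G}; cost 1
[col 1] BIL: children BL:{C,G}, I:{G} ∩→ {G}; cost 0
[col 1] FT: children F:{T}, T:{T} ∩→ {T}; cost 0
[col 1] FKT: children FT:{T}, K:{G} ∪→ {G,T}; cost 1
[col 1] BFIKLT: children BIL:{G}, FKT:{G,T} ∩→ {G}; cost 0
[col 1] BFIKLST: children BFIKLT:{G}, S:{T} ∪→ {G,T}; cost 1
[col 2] BL: children B:{A}, L:{G} ∪→ {A,G}; cost 1
[col 2] BIL: children BL:{A,G}, I:{G} ∩→ {G}; cost 0
[col 2] FT: children F:{T}, T:{G} ∪→ {G,T}; cost 1
[col 2] FKT: children FT:{G,T}, K:{C} ∪→ {C,G,T}; cost 1
[col 2] BFIKLT: children BIL:{G}, FKT:{C,G,T} ∩→ {G}; cost 0
[col 2] BFIKLST: children BFIKLT:{G}, S:{G} ∩→ {G}; cost 0
per-site changes: [4, 3, 3]; total = 10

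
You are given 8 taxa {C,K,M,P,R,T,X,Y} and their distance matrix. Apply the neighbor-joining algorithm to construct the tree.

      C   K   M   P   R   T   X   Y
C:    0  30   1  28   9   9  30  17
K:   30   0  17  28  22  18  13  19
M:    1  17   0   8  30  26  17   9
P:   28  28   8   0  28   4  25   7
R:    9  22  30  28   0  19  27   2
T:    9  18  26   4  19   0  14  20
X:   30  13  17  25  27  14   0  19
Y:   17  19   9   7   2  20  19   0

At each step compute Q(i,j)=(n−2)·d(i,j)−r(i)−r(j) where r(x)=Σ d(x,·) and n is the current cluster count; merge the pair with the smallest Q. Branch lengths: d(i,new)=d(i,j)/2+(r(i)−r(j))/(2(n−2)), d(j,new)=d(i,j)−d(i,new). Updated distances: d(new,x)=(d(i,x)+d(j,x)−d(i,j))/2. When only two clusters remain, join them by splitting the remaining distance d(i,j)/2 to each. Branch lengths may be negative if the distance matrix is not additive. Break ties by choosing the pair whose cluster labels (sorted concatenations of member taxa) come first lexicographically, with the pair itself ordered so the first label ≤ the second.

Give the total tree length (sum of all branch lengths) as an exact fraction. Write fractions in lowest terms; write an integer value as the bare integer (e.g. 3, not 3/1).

393/8

step 1: merge (C,M) at d=1, Q=-226; branch lengths C→11/6, M→-5/6; new cluster CM
  updated: d(CM,K)=23, d(CM,P)=35/2, d(CM,R)=19, d(CM,T)=17, d(CM,X)=23, d(CM,Y)=25/2
step 2: merge (R,Y) at d=2, Q=-373/2; branch lengths R→19/4, Y→-11/4; new cluster RY
  updated: d(CM,RY)=59/4, d(K,RY)=39/2, d(P,RY)=33/2, d(RY,T)=37/2, d(RY,X)=22
step 3: merge (K,X) at d=13, Q=-293/2; branch lengths K→113/16, X→95/16; new cluster KX
  updated: d(CM,KX)=33/2, d(KX,P)=20, d(KX,RY)=57/4, d(KX,T)=19/2
step 4: merge (P,T) at d=4, Q=-95; branch lengths P→7/2, T→1/2; new cluster PT
  updated: d(CM,PT)=61/4, d(KX,PT)=51/4, d(PT,RY)=31/2
step 5: merge (CM,RY) at d=59/4, Q=-123/2; branch lengths CM→63/8, RY→55/8; new cluster CMRY
  updated: d(CMRY,KX)=8, d(CMRY,PT)=8
step 6: merge (CMRY,KX) at d=8, Q=-115/4; branch lengths CMRY→13/8, KX→51/8; new cluster CKMRXY
  updated: d(CKMRXY,PT)=51/8
step 7: merge (CKMRXY,PT) at d=51/8; branch lengths CKMRXY→51/16, PT→51/16; new cluster CKMPRTXY
final tree: ((((C:11/6,M:-5/6):63/8,(R:19/4,Y:-11/4):55/8):13/8,(K:113/16,X:95/16):51/8):51/16,(P:7/2,T:1/2):51/16)
total length: 393/8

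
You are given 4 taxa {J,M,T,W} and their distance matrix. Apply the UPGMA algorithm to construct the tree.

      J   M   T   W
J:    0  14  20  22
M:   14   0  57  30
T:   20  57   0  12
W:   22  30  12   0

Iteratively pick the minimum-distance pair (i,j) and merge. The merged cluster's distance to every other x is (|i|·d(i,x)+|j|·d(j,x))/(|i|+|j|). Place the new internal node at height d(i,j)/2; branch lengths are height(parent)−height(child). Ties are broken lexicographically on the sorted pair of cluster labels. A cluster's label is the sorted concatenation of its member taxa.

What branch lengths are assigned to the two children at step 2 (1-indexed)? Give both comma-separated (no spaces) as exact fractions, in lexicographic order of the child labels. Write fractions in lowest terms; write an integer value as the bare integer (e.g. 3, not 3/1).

7,7

iteration 1: select T,W (d=12); attach at lengths (6, 6); label the merged cluster TW
  updated: d(J,TW)=21, d(M,TW)=87/2
iteration 2: select J,M (d=14); attach at lengths (7, 7); label the merged cluster JM
  updated: d(JM,TW)=129/4
iteration 3: select JM,TW (d=129/4); attach at lengths (73/8, 81/8); label the merged cluster JMTW
final tree: ((J:7,M:7):73/8,(T:6,W:6):81/8)
total length: 181/4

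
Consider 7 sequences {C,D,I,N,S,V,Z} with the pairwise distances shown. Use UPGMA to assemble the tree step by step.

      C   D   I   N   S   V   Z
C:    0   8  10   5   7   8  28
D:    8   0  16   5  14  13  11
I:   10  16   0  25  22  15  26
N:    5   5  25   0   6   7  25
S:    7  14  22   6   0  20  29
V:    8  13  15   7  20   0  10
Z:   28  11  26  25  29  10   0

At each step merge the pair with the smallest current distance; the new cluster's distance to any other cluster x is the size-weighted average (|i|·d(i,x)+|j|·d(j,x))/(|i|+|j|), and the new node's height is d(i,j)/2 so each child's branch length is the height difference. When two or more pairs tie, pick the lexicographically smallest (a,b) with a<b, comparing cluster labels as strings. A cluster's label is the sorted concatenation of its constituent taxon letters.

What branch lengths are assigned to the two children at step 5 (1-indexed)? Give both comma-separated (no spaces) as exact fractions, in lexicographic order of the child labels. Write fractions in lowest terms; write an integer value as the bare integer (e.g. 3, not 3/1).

iteration 1: select C,N (d=5); attach at lengths (5/2, 5/2); label the merged cluster CN
  updated: d(CN,D)=13/2, d(CN,I)=35/2, d(CN,S)=13/2, d(CN,V)=15/2, d(CN,Z)=53/2
iteration 2: select CN,D (d=13/2); attach at lengths (3/4, 13/4); label the merged cluster CDN
  updated: d(CDN,I)=17, d(CDN,S)=9, d(CDN,V)=28/3, d(CDN,Z)=64/3
iteration 3: select CDN,S (d=9); attach at lengths (5/4, 9/2); label the merged cluster CDNS
  updated: d(CDNS,I)=73/4, d(CDNS,V)=12, d(CDNS,Z)=93/4
iteration 4: select V,Z (d=10); attach at lengths (5, 5); label the merged cluster VZ
  updated: d(CDNS,VZ)=141/8, d(I,VZ)=41/2
iteration 5: select CDNS,VZ (d=141/8); attach at lengths (69/16, 61/16); label the merged cluster CDNSVZ
  updated: d(CDNSVZ,I)=19
iteration 6: select CDNSVZ,I (d=19); attach at lengths (11/16, 19/2); label the merged cluster CDINSVZ
final tree: (((((C:5/2,N:5/2):3/4,D:13/4):5/4,S:9/2):69/16,(V:5,Z:5):61/16):11/16,I:19/2)
total length: 689/16

69/16,61/16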